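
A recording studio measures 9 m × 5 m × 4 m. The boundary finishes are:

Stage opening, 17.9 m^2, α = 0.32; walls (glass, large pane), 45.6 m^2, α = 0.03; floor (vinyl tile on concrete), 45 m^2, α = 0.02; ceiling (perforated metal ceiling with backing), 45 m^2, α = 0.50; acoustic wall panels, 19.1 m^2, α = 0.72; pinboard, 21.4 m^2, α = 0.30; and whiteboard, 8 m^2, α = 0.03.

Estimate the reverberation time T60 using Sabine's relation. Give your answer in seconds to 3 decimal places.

0.569 seconds

A = Σ Sᵢαᵢ = 17.9*0.32 + 45.6*0.03 + 45*0.02 + 45*0.50 + 19.1*0.72 + 21.4*0.30 + 8*0.03 = 50.908 sabins.
V = 9·5·4 = 180 m³.
T = 0.161 V/A = 0.161·180/50.908 = 0.569 s.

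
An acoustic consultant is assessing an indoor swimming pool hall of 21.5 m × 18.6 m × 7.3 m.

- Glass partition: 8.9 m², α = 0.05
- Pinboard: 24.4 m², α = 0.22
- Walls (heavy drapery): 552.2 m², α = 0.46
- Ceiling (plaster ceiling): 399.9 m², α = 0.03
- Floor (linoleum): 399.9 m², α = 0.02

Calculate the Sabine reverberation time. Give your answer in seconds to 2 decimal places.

1.68 s

Equivalent absorption area: A = 8.9*0.05 + 24.4*0.22 + 552.2*0.46 + 399.9*0.03 + 399.9*0.02 = 279.820 m².
Room volume: 2919.27 m³.
T = 0.161 V/A = 0.161·2919.27/279.820 = 1.68 s.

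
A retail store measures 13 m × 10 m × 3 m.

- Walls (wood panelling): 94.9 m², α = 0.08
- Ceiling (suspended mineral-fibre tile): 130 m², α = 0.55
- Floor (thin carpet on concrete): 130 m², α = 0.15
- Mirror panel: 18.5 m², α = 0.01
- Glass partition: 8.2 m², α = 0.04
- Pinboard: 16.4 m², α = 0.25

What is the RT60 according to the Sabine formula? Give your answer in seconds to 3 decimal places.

Summing Sᵢαᵢ: 7.592 + 71.500 + 19.500 + 0.185 + 0.328 + 4.100 → A = 103.205 sabins.
Volume V = 13 × 10 × 3 = 390 m³.
Sabine: RT60 = 0.161 × 390 / 103.205 = 0.608 s.

0.608 s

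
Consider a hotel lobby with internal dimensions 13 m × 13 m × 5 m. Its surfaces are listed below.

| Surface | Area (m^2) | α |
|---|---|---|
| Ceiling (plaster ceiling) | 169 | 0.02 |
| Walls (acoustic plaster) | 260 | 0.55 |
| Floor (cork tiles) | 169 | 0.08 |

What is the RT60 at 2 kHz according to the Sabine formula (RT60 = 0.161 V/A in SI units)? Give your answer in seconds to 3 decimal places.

Total absorption A = 169×0.02 + 260×0.55 + 169×0.08
  = 3.380 + 143.000 + 13.520 = 159.900 m^2 sabins.
Room volume: 845 m³.
T = 0.161 V/A = 0.161·845/159.900 = 0.851 s.

0.851 s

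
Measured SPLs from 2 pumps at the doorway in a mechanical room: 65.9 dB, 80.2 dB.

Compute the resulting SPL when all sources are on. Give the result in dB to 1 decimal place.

80.4 dB

Converting to relative power and adding: 10^(65.9/10) + 10^(80.2/10) = 1.086e+08.
Combined level = 10 log₁₀(1.086e+08) = 80.4 dB.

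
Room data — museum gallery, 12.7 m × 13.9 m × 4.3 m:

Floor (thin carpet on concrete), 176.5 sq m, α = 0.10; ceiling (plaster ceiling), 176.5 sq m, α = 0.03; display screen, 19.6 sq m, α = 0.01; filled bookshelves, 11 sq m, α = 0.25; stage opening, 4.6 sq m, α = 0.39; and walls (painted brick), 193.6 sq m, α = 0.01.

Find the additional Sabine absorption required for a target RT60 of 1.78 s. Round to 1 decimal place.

39.0 sabins

Total absorption A₁ = 176.5×0.10 + 176.5×0.03 + 19.6×0.01 + 11×0.25 + 4.6×0.39 + 193.6×0.01
  = 17.650 + 5.295 + 0.196 + 2.750 + 1.794 + 1.936 = 29.621 sq m sabins.
V = 759.079 m³. Required absorption A₂ = 0.161 × 759.079 / 1.78 = 68.658 sabins.
Shortfall: 68.658 − 29.621 = 39.0 sabins.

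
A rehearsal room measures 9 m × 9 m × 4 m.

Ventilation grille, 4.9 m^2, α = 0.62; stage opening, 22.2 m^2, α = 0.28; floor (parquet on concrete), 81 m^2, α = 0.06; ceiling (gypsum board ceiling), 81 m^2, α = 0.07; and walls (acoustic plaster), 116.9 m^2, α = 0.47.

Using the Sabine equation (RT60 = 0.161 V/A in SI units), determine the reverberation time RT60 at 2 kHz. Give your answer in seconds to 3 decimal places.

0.698 seconds

Summing Sᵢαᵢ: 3.038 + 6.216 + 4.860 + 5.670 + 54.943 → A = 74.727 sabins.
Volume V = 9 × 9 × 4 = 324 m³.
RT60 = 0.161 · V / A = 0.161 × 324 / 74.727 = 0.698 s.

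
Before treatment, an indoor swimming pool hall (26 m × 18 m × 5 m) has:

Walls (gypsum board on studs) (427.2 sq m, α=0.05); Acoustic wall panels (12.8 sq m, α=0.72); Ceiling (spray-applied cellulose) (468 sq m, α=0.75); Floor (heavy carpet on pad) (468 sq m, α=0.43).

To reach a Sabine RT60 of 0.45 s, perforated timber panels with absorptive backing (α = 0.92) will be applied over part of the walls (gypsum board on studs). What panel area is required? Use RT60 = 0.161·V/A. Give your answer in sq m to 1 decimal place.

Equivalent absorption area: A₁ = 427.2·0.05 + 12.8·0.72 + 468·0.75 + 468·0.43 = 582.816 sq m.
V = 2340 m³. Target absorption A₂ = 0.161 × 2340 / 0.45 = 837.200 sabins.
Absorption to add: 837.200 − 582.816 = 254.384 sabins.
Net gain per sq m: Δα = 0.92 − 0.05 = 0.87.
Panel area = 254.384 / 0.87 = 292.4 sq m.

292.4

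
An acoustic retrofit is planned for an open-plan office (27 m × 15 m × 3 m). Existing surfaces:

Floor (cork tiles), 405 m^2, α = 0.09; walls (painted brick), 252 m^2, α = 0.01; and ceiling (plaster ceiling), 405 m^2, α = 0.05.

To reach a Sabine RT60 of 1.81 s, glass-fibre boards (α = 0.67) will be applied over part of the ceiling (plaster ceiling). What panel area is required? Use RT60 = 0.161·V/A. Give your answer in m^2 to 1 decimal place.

Summing Sᵢαᵢ: 36.450 + 2.520 + 20.250 → A₁ = 59.220 sabins.
Required A₂ = 0.161·1215/1.81 = 108.075 sabins.
ΔA needed = 108.075 − 59.220 = 48.855 sabins.
Each m^2 of panel replacing the ceiling (plaster ceiling) adds (0.67 − 0.05) = 0.62 sabins.
Area = ΔA/Δα = 48.855/0.62 = 78.8 m^2.

78.8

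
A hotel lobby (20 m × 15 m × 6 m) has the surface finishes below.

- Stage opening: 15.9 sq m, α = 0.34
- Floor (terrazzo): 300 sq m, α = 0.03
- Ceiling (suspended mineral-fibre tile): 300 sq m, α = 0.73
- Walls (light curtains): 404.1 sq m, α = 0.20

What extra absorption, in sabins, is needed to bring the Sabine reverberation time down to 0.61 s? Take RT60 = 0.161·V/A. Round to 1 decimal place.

A₁ = Σ Sᵢαᵢ = 15.9*0.34 + 300*0.03 + 300*0.73 + 404.1*0.20 = 314.226 sabins.
Target A₂ = 0.161·1800/0.61 = 475.082 sabins (V = 1800 m³).
Shortfall: 475.082 − 314.226 = 160.9 sabins.

160.9 sabins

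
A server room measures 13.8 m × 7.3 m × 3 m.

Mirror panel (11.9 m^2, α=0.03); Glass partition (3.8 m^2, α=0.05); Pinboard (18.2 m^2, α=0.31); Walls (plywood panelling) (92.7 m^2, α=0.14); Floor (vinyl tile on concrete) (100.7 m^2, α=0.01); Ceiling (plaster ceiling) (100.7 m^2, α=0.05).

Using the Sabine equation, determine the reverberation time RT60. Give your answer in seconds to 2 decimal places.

1.93 sec

A = Σ Sᵢαᵢ = 11.9*0.03 + 3.8*0.05 + 18.2*0.31 + 92.7*0.14 + 100.7*0.01 + 100.7*0.05 = 25.209 sabins.
Volume V = 13.8 × 7.3 × 3 = 302.22 m³.
Sabine: RT60 = 0.161 × 302.22 / 25.209 = 1.93 s.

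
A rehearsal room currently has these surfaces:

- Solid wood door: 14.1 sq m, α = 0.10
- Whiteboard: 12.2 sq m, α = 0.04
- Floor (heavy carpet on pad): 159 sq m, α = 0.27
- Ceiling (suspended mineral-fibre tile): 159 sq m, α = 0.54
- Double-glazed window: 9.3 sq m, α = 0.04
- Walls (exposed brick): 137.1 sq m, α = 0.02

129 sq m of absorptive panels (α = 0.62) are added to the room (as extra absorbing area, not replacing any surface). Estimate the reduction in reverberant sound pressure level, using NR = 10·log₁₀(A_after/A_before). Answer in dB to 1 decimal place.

2.0 dB

Total absorption A_before = 14.1×0.10 + 12.2×0.04 + 159×0.27 + 159×0.54 + 9.3×0.04 + 137.1×0.02
  = 1.410 + 0.488 + 42.930 + 85.860 + 0.372 + 2.742 = 133.802 sq m sabins.
Added absorption = 129 × 0.62 = 79.980 sabins.
A_after = 133.802 + 79.980 = 213.782 sabins.
Reduction = 10 log₁₀(A_after/A_before) = 10 log₁₀(1.5977) = 2.0 dB.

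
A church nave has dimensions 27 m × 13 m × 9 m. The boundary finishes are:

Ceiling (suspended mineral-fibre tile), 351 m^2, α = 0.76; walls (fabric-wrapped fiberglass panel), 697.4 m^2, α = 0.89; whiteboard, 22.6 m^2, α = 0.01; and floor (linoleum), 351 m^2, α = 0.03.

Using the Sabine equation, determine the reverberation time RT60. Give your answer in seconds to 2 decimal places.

0.57 sec

Equivalent absorption area: A = 351*0.76 + 697.4*0.89 + 22.6*0.01 + 351*0.03 = 898.202 m^2.
Volume V = 27 × 13 × 9 = 3159 m³.
T = 0.161 V/A = 0.161·3159/898.202 = 0.57 s.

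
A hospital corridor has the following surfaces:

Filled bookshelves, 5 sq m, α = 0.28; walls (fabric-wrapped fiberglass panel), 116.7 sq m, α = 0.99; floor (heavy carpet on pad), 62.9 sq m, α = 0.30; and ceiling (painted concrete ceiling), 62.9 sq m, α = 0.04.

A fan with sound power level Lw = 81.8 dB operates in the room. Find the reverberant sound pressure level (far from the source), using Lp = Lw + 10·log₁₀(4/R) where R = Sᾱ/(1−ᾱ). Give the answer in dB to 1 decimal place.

62.9 dB

Σ(Sᵢαᵢ) = 5×0.28 + 116.7×0.99 + 62.9×0.30 + 62.9×0.04 = 138.319; total area S = 247.5 sq m.
ᾱ = 138.319/247.5 = 0.5589; R = Sᾱ/(1−ᾱ) = 138.319/(1−0.5589) = 313.577 sq m.
Lp = 81.8 + 10·log₁₀(4/313.577) = 81.8 + (-18.94) = 62.9 dB.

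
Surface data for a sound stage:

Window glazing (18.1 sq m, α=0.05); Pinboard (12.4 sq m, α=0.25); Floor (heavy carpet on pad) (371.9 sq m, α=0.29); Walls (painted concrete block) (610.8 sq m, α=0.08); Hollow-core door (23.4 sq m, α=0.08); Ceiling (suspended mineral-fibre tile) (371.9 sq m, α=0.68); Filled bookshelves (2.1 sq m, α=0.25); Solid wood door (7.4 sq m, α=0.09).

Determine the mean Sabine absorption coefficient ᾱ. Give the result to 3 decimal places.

Total surface area S = 1418.0 sq m.
Weighted sum Σ Sα = 416.675.
ᾱ = 416.675 / 1418.0 = 0.294.

0.294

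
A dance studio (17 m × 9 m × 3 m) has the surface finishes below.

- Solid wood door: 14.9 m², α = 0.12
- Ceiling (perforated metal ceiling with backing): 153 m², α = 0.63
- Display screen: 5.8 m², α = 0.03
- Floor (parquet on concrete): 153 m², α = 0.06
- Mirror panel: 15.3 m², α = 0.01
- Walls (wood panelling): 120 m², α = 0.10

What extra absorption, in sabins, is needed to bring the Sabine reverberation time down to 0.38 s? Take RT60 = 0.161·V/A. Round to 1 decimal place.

74.8 sabins

Summing Sᵢαᵢ: 1.788 + 96.390 + 0.174 + 9.180 + 0.153 + 12.000 → A₁ = 119.685 sabins.
For T = 0.38 s, need A₂ = 0.161·V/T = 0.161·459/0.38 = 194.471 sabins.
Additional absorption ΔA = 194.471 − 119.685 = 74.8 sabins.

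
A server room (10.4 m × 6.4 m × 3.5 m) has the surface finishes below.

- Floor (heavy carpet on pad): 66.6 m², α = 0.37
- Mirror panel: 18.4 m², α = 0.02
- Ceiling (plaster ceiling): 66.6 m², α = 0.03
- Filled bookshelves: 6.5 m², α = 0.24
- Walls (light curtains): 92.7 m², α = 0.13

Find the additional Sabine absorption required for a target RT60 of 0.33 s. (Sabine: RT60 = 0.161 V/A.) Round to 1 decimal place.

73.0 sabins

Equivalent absorption area: A₁ = 66.6·0.37 + 18.4·0.02 + 66.6·0.03 + 6.5·0.24 + 92.7·0.13 = 40.619 m².
For T = 0.33 s, need A₂ = 0.161·V/T = 0.161·232.96/0.33 = 113.656 sabins.
ΔA = A₂ − A₁ = 113.656 − 40.619 = 73.0 sabins.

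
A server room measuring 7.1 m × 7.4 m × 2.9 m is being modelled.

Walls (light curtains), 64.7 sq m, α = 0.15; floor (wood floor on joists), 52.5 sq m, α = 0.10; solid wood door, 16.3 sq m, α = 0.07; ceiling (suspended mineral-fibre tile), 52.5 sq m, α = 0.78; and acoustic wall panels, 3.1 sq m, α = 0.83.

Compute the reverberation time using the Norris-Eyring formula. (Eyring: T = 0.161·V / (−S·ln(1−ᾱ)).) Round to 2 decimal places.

0.34 s

S = Σ Sᵢ = 189.1 sq m.
Absorption A = 64.7×0.15 + 52.5×0.10 + 16.3×0.07 + 52.5×0.78 + 3.1×0.83 = 59.619 sabins.
Mean coefficient ᾱ = A/S = 0.3153.
−S·ln(1−ᾱ) = −189.1 × ln(1 − 0.3153) = 71.626.
V = 7.1 × 7.4 × 2.9 = 152.366 m³.
RT60 = 0.161 × 152.366 / 71.626 = 0.34 s.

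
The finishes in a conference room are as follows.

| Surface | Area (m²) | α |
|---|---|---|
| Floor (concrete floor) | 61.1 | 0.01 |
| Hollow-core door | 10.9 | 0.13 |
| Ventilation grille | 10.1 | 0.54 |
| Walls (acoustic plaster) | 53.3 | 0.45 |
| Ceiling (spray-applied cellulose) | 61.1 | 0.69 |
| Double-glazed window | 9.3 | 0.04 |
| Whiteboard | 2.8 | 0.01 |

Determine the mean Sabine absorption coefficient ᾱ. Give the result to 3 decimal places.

S = Σ Sᵢ = 61.1 + 10.9 + 10.1 + 53.3 + 61.1 + 9.3 + 2.8 = 208.6 m².
Weighted sum Σ Sα = 74.026.
ᾱ = A/S = 0.355.

0.355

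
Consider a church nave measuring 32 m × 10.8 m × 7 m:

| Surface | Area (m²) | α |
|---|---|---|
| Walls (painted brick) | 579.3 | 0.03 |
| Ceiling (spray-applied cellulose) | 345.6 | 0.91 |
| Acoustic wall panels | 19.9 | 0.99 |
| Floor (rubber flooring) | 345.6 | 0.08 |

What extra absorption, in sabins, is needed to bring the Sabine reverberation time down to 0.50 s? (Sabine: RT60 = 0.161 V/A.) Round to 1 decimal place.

Summing Sᵢαᵢ: 17.379 + 314.496 + 19.701 + 27.648 → A₁ = 379.224 sabins.
For T = 0.50 s, need A₂ = 0.161·V/T = 0.161·2419.2/0.50 = 778.982 sabins.
Shortfall: 778.982 − 379.224 = 399.8 sabins.

399.8 sabins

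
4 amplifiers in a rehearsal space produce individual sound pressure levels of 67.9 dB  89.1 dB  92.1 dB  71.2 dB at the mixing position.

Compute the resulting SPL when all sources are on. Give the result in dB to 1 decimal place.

Converting to relative power and adding: 10^(67.9/10) + 10^(89.1/10) + 10^(92.1/10) + 10^(71.2/10) = 2.454e+09.
Back to dB: 10·log₁₀ Σ = 93.9 dB.

93.9 dB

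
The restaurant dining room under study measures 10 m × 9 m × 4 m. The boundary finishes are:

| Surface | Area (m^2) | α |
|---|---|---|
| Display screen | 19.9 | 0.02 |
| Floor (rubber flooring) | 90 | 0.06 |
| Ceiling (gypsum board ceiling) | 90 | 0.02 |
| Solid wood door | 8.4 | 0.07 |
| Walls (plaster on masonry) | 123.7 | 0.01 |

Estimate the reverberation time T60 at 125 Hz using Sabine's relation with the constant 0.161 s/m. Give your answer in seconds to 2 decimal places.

Total absorption A = 19.9×0.02 + 90×0.06 + 90×0.02 + 8.4×0.07 + 123.7×0.01
  = 0.398 + 5.400 + 1.800 + 0.588 + 1.237 = 9.423 m^2 sabins.
Volume V = 10 × 9 × 4 = 360 m³.
RT60 = 0.161 · V / A = 0.161 × 360 / 9.423 = 6.15 s.

6.15 s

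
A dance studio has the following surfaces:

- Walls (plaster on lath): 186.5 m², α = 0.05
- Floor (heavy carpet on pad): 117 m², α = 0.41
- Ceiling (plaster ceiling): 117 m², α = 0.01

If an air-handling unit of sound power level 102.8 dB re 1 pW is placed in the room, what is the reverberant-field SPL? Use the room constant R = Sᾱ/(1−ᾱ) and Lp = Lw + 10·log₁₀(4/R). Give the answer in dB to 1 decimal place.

90.5 dB

Σ(Sᵢαᵢ) = 186.5×0.05 + 117×0.41 + 117×0.01 = 58.465; total area S = 420.5 m².
ᾱ = 58.465/420.5 = 0.1390; R = Sᾱ/(1−ᾱ) = 58.465/(1−0.1390) = 67.904 m².
Lp = 102.8 + 10·log₁₀(4/67.904) = 102.8 + (-12.30) = 90.5 dB.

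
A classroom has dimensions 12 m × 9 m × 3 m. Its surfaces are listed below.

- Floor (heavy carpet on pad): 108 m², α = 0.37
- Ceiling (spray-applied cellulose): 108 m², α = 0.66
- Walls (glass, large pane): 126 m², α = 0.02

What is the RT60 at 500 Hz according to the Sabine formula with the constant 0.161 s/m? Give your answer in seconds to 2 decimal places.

A = Σ Sᵢαᵢ = 108·0.37 + 108·0.66 + 126·0.02 = 113.760 sabins.
Room volume: 324 m³.
Sabine: RT60 = 0.161 × 324 / 113.760 = 0.46 s.

0.46 seconds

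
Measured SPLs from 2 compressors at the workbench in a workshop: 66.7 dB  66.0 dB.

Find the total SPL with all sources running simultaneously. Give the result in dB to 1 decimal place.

Sum in the linear (power) domain: Σ 10^(Lᵢ/10) = 10^(66.7/10) + 10^(66.0/10) = 8.658e+06.
Combined level = 10 log₁₀(8.658e+06) = 69.4 dB.

69.4 dB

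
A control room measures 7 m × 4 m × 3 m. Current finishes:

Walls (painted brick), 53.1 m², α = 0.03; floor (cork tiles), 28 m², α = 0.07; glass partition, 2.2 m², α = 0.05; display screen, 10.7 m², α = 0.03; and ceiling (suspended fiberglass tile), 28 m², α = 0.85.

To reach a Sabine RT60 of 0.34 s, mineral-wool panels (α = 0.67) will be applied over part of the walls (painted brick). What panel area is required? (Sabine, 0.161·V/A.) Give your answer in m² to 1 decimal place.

18.7

Summing Sᵢαᵢ: 1.593 + 1.960 + 0.110 + 0.321 + 23.800 → A₁ = 27.784 sabins.
Required A₂ = 0.161·84/0.34 = 39.776 sabins.
ΔA needed = 39.776 − 27.784 = 11.992 sabins.
Net gain per m²: Δα = 0.67 − 0.03 = 0.64.
Area = ΔA/Δα = 11.992/0.64 = 18.7 m².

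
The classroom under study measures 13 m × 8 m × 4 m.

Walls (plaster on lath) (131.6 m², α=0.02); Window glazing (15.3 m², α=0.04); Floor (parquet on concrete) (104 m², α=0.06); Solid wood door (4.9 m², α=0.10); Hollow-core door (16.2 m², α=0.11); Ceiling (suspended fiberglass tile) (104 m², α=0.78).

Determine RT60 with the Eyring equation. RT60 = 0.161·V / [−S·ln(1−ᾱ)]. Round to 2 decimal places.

0.63 s

Total surface area S = 131.6 + 15.3 + 104 + 4.9 + 16.2 + 104 = 376.0 m².
Absorption A = 131.6×0.02 + 15.3×0.04 + 104×0.06 + 4.9×0.10 + 16.2×0.11 + 104×0.78 = 92.876 sabins.
ᾱ = 92.876 / 376.0 = 0.2470.
Eyring denominator: −S ln(1−ᾱ) = 106.667.
V = 13 × 8 × 4 = 416 m³.
RT60 = 0.161 × 416 / 106.667 = 0.63 s.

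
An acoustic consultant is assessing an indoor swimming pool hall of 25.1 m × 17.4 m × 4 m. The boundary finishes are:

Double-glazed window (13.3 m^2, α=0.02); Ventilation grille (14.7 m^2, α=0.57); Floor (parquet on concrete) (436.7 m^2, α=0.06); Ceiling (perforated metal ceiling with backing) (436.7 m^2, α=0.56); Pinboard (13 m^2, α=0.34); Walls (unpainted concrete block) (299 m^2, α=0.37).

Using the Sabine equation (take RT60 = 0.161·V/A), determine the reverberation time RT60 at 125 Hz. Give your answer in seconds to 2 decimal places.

0.71 s

A = Σ Sᵢαᵢ = 13.3×0.02 + 14.7×0.57 + 436.7×0.06 + 436.7×0.56 + 13×0.34 + 299×0.37 = 394.449 sabins.
V = 25.1·17.4·4 = 1746.96 m³.
Sabine: RT60 = 0.161 × 1746.96 / 394.449 = 0.71 s.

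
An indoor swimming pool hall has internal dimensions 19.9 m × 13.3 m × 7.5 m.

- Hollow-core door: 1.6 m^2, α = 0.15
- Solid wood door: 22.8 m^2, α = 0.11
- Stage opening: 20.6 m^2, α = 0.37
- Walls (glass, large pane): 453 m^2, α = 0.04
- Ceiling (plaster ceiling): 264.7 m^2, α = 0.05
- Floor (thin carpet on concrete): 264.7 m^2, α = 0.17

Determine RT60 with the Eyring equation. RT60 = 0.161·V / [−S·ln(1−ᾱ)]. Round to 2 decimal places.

S = Σ Sᵢ = 1027.4 m^2.
Σ(Sᵢαᵢ) = 1.6·0.15 + 22.8·0.11 + 20.6·0.37 + 453·0.04 + 264.7·0.05 + 264.7·0.17 = 86.724.
ᾱ = 86.724 / 1027.4 = 0.0844.
Eyring denominator: −S ln(1−ᾱ) = 90.592.
V = 19.9 × 13.3 × 7.5 = 1985.025 m³.
T = 0.161·V/[−S·ln(1−ᾱ)] = 0.161·1985.025/90.592 = 3.53 s.

3.53 seconds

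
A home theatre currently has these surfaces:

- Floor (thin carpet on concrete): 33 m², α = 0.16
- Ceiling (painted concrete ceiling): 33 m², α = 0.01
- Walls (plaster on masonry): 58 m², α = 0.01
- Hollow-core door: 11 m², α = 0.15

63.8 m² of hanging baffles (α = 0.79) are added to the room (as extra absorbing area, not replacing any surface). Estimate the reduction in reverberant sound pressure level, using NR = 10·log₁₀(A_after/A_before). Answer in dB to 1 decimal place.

A_before = Σ Sᵢαᵢ = 33*0.16 + 33*0.01 + 58*0.01 + 11*0.15 = 7.840 sabins.
Added absorption = 63.8 × 0.79 = 50.402 sabins.
A_after = 7.840 + 50.402 = 58.242 sabins.
NR = 10·log₁₀(58.242/7.840) = 8.7 dB.

8.7 dB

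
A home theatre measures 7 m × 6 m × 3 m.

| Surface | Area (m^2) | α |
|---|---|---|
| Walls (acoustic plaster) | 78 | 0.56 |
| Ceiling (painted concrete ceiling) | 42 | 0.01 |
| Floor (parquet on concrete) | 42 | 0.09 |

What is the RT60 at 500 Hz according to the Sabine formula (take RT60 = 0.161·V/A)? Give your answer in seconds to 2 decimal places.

0.42 sec

Total absorption A = 78·0.56 + 42·0.01 + 42·0.09
  = 43.680 + 0.420 + 3.780 = 47.880 m^2 sabins.
Room volume: 126 m³.
T = 0.161 V/A = 0.161·126/47.880 = 0.42 s.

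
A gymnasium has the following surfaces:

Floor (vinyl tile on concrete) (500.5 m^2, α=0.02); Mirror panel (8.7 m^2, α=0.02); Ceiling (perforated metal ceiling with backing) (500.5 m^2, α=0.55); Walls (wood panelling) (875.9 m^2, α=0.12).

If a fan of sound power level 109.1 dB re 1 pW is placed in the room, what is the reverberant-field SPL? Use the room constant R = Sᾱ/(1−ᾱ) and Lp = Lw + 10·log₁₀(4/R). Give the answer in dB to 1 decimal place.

88.2 dB

A = 390.567 sabins; S = 1885.6 m^2.
ᾱ = 0.2071, so room constant R = A/(1−ᾱ) = 492.580 m^2.
Lp = Lw + 10 log₁₀(4/R) = 109.1 -20.90 = 88.2 dB.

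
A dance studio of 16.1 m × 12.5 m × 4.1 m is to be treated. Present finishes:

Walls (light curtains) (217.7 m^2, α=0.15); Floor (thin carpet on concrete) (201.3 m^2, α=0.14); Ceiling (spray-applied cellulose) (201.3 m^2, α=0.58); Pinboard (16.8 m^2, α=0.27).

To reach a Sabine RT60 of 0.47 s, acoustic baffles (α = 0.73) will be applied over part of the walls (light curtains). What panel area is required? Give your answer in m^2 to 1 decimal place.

173.3

Summing Sᵢαᵢ: 32.655 + 28.182 + 116.754 + 4.536 → A₁ = 182.127 sabins.
Required A₂ = 0.161·825.125/0.47 = 282.649 sabins.
Absorption to add: 282.649 − 182.127 = 100.522 sabins.
Net gain per m^2: Δα = 0.73 − 0.15 = 0.58.
Area = ΔA/Δα = 100.522/0.58 = 173.3 m^2.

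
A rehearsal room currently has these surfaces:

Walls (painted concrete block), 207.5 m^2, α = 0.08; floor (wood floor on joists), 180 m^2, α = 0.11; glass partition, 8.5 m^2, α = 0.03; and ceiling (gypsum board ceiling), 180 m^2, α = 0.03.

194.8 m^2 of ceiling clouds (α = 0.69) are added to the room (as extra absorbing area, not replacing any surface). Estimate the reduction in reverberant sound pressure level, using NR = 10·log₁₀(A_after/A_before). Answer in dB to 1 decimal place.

6.2 dB

A_before = Σ Sᵢαᵢ = 207.5·0.08 + 180·0.11 + 8.5·0.03 + 180·0.03 = 42.055 sabins.
Treatment contributes 194.8·0.69 = 134.412 sabins.
A_after = 42.055 + 134.412 = 176.467 sabins.
NR = 10·log₁₀(176.467/42.055) = 6.2 dB.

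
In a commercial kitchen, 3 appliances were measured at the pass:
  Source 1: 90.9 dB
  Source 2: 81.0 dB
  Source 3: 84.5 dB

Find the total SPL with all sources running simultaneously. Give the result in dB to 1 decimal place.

Σ 10^(Lᵢ/10) = 1.638e+09.
L_total = 10·log₁₀(1.638e+09) = 92.1 dB.

92.1 dB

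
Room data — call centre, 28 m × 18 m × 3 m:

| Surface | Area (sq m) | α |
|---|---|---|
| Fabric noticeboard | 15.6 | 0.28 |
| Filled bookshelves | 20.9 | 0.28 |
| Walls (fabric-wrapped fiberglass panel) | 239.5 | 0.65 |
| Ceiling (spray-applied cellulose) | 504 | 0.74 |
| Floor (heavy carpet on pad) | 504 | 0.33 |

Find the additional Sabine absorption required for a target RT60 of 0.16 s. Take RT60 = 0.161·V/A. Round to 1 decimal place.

Summing Sᵢαᵢ: 4.368 + 5.852 + 155.675 + 372.960 + 166.320 → A₁ = 705.175 sabins.
For T = 0.16 s, need A₂ = 0.161·V/T = 0.161·1512/0.16 = 1521.450 sabins.
Additional absorption ΔA = 1521.450 − 705.175 = 816.3 sabins.

816.3 sabins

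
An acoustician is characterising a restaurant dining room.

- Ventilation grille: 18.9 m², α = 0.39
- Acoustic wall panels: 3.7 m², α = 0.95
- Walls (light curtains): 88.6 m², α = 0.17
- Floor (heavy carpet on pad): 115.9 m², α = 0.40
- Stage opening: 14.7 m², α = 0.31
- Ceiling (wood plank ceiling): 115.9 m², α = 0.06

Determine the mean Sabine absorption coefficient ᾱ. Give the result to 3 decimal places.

0.234

Total surface area S = 357.7 m².
A = 18.9×0.39 + 3.7×0.95 + 88.6×0.17 + 115.9×0.40 + 14.7×0.31 + 115.9×0.06 = 83.819 sabins.
ᾱ = A/S = 0.234.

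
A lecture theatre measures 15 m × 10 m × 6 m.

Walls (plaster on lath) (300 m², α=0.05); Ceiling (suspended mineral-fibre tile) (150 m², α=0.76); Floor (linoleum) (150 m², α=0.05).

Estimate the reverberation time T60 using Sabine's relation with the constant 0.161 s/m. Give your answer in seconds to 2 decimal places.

1.06 s

Equivalent absorption area: A = 300*0.05 + 150*0.76 + 150*0.05 = 136.500 m².
Volume V = 15 × 10 × 6 = 900 m³.
T = 0.161 V/A = 0.161·900/136.500 = 1.06 s.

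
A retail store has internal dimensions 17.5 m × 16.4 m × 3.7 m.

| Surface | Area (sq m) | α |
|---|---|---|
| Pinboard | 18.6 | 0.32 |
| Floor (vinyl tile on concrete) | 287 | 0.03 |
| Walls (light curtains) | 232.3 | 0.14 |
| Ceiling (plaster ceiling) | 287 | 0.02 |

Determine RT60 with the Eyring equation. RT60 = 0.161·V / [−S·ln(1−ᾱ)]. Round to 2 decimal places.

Total surface area S = 18.6 + 287 + 232.3 + 287 = 824.9 sq m.
Absorption A = 18.6·0.32 + 287·0.03 + 232.3·0.14 + 287·0.02 = 52.824 sabins.
Mean coefficient ᾱ = A/S = 0.0640.
Eyring denominator: −S ln(1−ᾱ) = 54.559.
V = 17.5 × 16.4 × 3.7 = 1061.9 m³.
T = 0.161·V/[−S·ln(1−ᾱ)] = 0.161·1061.9/54.559 = 3.13 s.

3.13 sec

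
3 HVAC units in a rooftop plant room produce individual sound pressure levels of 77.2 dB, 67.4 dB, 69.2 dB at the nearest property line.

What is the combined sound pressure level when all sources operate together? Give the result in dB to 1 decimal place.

78.2 dB

Sum in the linear (power) domain: Σ 10^(Lᵢ/10) = 10^(77.2/10) + 10^(67.4/10) + 10^(69.2/10) = 6.629e+07.
Back to dB: 10·log₁₀ Σ = 78.2 dB.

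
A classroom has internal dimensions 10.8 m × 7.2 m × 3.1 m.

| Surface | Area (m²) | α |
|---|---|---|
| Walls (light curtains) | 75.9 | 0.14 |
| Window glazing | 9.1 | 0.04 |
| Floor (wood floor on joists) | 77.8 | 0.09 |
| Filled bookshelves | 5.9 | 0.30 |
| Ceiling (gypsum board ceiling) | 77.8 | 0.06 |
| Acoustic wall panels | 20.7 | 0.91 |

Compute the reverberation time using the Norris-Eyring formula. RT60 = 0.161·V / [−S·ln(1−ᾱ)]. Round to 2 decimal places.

0.82 s

Total surface area S = 75.9 + 9.1 + 77.8 + 5.9 + 77.8 + 20.7 = 267.2 m².
Absorption A = 75.9·0.14 + 9.1·0.04 + 77.8·0.09 + 5.9·0.30 + 77.8·0.06 + 20.7·0.91 = 43.267 sabins.
ᾱ = 43.267 / 267.2 = 0.1619.
−S·ln(1−ᾱ) = −267.2 × ln(1 − 0.1619) = 47.192.
V = 10.8 × 7.2 × 3.1 = 241.056 m³.
RT60 = 0.161 × 241.056 / 47.192 = 0.82 s.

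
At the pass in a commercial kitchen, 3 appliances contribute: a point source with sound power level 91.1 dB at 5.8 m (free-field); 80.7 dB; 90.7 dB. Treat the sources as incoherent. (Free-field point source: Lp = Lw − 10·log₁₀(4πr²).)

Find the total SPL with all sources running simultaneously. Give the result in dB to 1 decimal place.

Source at 5.8 m: Lp = 91.1 − 10·log₁₀(4π·5.8²) = 91.1 − 10·log₁₀(422.733) = 64.8 dB.
Sum in the linear (power) domain: Σ 10^(Lᵢ/10) = 10^(64.8/10) + 10^(80.7/10) + 10^(90.7/10) = 1.295e+09.
Combined level = 10 log₁₀(1.295e+09) = 91.1 dB.

91.1 dB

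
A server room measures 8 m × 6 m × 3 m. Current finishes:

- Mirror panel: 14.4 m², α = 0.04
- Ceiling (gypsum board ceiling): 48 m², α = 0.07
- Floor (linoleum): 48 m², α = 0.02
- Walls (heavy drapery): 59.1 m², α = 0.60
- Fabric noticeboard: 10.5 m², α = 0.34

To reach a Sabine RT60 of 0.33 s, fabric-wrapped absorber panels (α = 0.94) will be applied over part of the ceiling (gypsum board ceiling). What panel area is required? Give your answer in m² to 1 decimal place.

Total absorption A₁ = 14.4×0.04 + 48×0.07 + 48×0.02 + 59.1×0.60 + 10.5×0.34
  = 0.576 + 3.360 + 0.960 + 35.460 + 3.570 = 43.926 m² sabins.
Required A₂ = 0.161·144/0.33 = 70.255 sabins.
ΔA needed = 70.255 − 43.926 = 26.329 sabins.
Each m² of panel replacing the ceiling (gypsum board ceiling) adds (0.94 − 0.07) = 0.87 sabins.
Area = ΔA/Δα = 26.329/0.87 = 30.3 m².

30.3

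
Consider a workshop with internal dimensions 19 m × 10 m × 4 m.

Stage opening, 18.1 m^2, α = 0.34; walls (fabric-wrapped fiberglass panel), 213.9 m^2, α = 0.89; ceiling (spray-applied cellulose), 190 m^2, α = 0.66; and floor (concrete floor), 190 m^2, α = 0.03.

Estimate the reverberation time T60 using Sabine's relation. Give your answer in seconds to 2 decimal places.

Total absorption A = 18.1·0.34 + 213.9·0.89 + 190·0.66 + 190·0.03
  = 6.154 + 190.371 + 125.400 + 5.700 = 327.625 m^2 sabins.
Volume V = 19 × 10 × 4 = 760 m³.
Sabine: RT60 = 0.161 × 760 / 327.625 = 0.37 s.

0.37 s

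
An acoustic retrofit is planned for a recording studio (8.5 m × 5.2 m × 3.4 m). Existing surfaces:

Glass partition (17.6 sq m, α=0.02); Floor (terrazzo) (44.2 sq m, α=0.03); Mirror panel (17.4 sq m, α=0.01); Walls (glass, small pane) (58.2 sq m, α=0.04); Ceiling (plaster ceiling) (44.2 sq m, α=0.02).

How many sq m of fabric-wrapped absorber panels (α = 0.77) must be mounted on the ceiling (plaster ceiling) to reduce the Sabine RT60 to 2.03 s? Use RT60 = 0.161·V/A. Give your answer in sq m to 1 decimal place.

9.1

A₁ = Σ Sᵢαᵢ = 17.6*0.02 + 44.2*0.03 + 17.4*0.01 + 58.2*0.04 + 44.2*0.02 = 5.064 sabins.
Required A₂ = 0.161·150.28/2.03 = 11.919 sabins.
Absorption to add: 11.919 − 5.064 = 6.855 sabins.
Net gain per sq m: Δα = 0.77 − 0.02 = 0.75.
Panel area = 6.855 / 0.75 = 9.1 sq m.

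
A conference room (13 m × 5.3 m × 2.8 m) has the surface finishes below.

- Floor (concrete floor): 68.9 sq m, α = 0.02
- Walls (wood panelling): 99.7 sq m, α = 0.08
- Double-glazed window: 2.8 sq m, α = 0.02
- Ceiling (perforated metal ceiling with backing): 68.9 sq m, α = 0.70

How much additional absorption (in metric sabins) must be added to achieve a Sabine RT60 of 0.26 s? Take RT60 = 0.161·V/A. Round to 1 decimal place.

61.8 sabins

Equivalent absorption area: A₁ = 68.9×0.02 + 99.7×0.08 + 2.8×0.02 + 68.9×0.70 = 57.640 sq m.
V = 192.92 m³. Required absorption A₂ = 0.161 × 192.92 / 0.26 = 119.462 sabins.
ΔA = A₂ − A₁ = 119.462 − 57.640 = 61.8 sabins.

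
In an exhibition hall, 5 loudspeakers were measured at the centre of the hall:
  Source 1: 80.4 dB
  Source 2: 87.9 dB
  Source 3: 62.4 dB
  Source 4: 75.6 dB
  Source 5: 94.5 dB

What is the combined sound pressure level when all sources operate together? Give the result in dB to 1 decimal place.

Converting to relative power and adding: 10^(80.4/10) + 10^(87.9/10) + 10^(62.4/10) + 10^(75.6/10) + 10^(94.5/10) = 3.583e+09.
Combined level = 10 log₁₀(3.583e+09) = 95.5 dB.

95.5 dB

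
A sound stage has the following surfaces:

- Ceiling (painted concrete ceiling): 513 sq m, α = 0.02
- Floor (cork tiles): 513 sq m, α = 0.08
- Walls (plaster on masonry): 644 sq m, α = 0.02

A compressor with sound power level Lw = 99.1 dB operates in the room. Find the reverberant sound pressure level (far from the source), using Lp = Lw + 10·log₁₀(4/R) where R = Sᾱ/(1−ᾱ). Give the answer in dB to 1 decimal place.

86.9 dB

Σ(Sᵢαᵢ) = 513·0.02 + 513·0.08 + 644·0.02 = 64.180; total area S = 1670.0 sq m.
ᾱ = 64.180/1670.0 = 0.0384; R = Sᾱ/(1−ᾱ) = 64.180/(1−0.0384) = 66.743 sq m.
Lp = Lw + 10 log₁₀(4/R) = 99.1 -12.22 = 86.9 dB.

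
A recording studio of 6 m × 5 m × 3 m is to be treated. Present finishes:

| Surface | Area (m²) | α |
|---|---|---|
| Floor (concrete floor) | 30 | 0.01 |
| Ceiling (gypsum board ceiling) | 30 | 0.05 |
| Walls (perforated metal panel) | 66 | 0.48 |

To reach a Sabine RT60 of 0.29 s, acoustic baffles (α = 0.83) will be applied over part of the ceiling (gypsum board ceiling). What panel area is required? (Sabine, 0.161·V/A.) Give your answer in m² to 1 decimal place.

Total absorption A₁ = 30*0.01 + 30*0.05 + 66*0.48
  = 0.300 + 1.500 + 31.680 = 33.480 m² sabins.
V = 90 m³. Target absorption A₂ = 0.161 × 90 / 0.29 = 49.966 sabins.
Absorption to add: 49.966 − 33.480 = 16.486 sabins.
Net gain per m²: Δα = 0.83 − 0.05 = 0.78.
Panel area = 16.486 / 0.78 = 21.1 m².

21.1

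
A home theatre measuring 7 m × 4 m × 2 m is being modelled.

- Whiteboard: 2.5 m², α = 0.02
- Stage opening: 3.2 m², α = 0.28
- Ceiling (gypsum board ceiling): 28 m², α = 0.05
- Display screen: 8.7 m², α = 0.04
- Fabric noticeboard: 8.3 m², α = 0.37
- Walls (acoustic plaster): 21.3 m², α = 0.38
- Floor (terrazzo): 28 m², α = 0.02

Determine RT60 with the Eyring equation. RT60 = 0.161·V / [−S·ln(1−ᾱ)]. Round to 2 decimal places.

0.58 seconds

Total surface area S = 2.5 + 3.2 + 28 + 8.7 + 8.3 + 21.3 + 28 = 100.0 m².
Absorption A = 2.5×0.02 + 3.2×0.28 + 28×0.05 + 8.7×0.04 + 8.3×0.37 + 21.3×0.38 + 28×0.02 = 14.419 sabins.
Mean coefficient ᾱ = A/S = 0.1442.
−S·ln(1−ᾱ) = −100.0 × ln(1 − 0.1442) = 15.572.
V = 7 × 4 × 2 = 56 m³.
T = 0.161·V/[−S·ln(1−ᾱ)] = 0.161·56/15.572 = 0.58 s.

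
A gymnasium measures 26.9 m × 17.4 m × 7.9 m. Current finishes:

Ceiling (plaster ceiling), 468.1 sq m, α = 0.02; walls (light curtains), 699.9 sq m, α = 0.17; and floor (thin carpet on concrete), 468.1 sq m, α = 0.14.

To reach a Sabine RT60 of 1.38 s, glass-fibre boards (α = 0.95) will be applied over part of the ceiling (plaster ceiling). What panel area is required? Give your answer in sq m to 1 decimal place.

Total absorption A₁ = 468.1×0.02 + 699.9×0.17 + 468.1×0.14
  = 9.362 + 118.983 + 65.534 = 193.879 sq m sabins.
V = 3697.674 m³. Target absorption A₂ = 0.161 × 3697.674 / 1.38 = 431.395 sabins.
Absorption to add: 431.395 − 193.879 = 237.516 sabins.
Net gain per sq m: Δα = 0.95 − 0.02 = 0.93.
Panel area = 237.516 / 0.93 = 255.4 sq m.

255.4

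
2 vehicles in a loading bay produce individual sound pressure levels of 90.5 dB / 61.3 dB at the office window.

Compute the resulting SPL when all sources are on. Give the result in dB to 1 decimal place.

Sum in the linear (power) domain: Σ 10^(Lᵢ/10) = 10^(90.5/10) + 10^(61.3/10) = 1.123e+09.
L_total = 10·log₁₀(1.123e+09) = 90.5 dB.

90.5 dB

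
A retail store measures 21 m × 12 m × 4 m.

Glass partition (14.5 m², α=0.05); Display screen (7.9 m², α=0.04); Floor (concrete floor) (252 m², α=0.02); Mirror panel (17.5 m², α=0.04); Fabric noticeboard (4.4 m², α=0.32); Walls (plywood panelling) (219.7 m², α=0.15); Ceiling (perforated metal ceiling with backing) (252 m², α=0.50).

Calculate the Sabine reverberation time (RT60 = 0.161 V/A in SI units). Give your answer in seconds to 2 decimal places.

0.97 sec

A = Σ Sᵢαᵢ = 14.5·0.05 + 7.9·0.04 + 252·0.02 + 17.5·0.04 + 4.4·0.32 + 219.7·0.15 + 252·0.50 = 167.144 sabins.
Volume V = 21 × 12 × 4 = 1008 m³.
T = 0.161 V/A = 0.161·1008/167.144 = 0.97 s.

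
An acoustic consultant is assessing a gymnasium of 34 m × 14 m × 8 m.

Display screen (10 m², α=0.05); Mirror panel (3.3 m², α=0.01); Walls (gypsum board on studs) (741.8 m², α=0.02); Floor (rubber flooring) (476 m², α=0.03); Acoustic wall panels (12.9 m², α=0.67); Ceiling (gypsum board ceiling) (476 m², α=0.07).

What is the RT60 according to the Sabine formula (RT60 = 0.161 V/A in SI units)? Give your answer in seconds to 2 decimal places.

8.56 seconds

A = Σ Sᵢαᵢ = 10·0.05 + 3.3·0.01 + 741.8·0.02 + 476·0.03 + 12.9·0.67 + 476·0.07 = 71.612 sabins.
V = 34·14·8 = 3808 m³.
RT60 = 0.161 · V / A = 0.161 × 3808 / 71.612 = 8.56 s.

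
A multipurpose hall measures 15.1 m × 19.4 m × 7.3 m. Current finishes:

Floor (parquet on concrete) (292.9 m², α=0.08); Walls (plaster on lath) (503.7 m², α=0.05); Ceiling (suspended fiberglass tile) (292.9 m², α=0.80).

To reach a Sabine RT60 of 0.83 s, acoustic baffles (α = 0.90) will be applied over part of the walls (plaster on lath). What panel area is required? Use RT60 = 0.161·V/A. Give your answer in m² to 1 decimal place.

155.1

Total absorption A₁ = 292.9×0.08 + 503.7×0.05 + 292.9×0.80
  = 23.432 + 25.185 + 234.320 = 282.937 m² sabins.
V = 2138.462 m³. Target absorption A₂ = 0.161 × 2138.462 / 0.83 = 414.810 sabins.
Absorption to add: 414.810 − 282.937 = 131.873 sabins.
Net gain per m²: Δα = 0.90 − 0.05 = 0.85.
Panel area = 131.873 / 0.85 = 155.1 m².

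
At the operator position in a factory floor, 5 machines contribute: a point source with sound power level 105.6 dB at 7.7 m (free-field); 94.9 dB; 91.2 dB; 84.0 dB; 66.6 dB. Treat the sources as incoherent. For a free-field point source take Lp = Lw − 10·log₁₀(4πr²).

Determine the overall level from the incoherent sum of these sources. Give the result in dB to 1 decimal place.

96.7 dB

Source at 7.7 m: Lp = 105.6 − 10·log₁₀(4π·7.7²) = 105.6 − 10·log₁₀(745.060) = 76.9 dB.
Converting to relative power and adding: 10^(76.9/10) + 10^(94.9/10) + 10^(91.2/10) + 10^(84.0/10) + 10^(66.6/10) = 4.713e+09.
Combined level = 10 log₁₀(4.713e+09) = 96.7 dB.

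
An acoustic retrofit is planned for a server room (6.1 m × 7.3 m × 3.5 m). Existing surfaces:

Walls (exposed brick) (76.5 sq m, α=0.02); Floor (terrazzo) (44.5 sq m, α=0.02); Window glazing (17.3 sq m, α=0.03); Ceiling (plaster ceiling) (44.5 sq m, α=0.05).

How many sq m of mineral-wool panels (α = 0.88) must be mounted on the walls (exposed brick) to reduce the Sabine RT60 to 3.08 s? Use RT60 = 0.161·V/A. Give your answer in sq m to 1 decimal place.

3.5

Equivalent absorption area: A₁ = 76.5·0.02 + 44.5·0.02 + 17.3·0.03 + 44.5·0.05 = 5.164 sq m.
Required A₂ = 0.161·155.855/3.08 = 8.147 sabins.
Absorption to add: 8.147 − 5.164 = 2.983 sabins.
Each sq m of panel replacing the walls (exposed brick) adds (0.88 − 0.02) = 0.86 sabins.
Panel area = 2.983 / 0.86 = 3.5 sq m.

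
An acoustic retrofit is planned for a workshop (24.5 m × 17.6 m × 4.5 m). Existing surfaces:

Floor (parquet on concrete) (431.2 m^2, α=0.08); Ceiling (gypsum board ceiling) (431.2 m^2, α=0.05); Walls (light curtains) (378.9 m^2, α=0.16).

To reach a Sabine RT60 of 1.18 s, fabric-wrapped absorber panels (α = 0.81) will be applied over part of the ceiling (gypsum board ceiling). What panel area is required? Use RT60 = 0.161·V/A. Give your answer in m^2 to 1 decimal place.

194.8

A₁ = Σ Sᵢαᵢ = 431.2·0.08 + 431.2·0.05 + 378.9·0.16 = 116.680 sabins.
V = 1940.4 m³. Target absorption A₂ = 0.161 × 1940.4 / 1.18 = 264.749 sabins.
Absorption to add: 264.749 − 116.680 = 148.069 sabins.
Net gain per m^2: Δα = 0.81 − 0.05 = 0.76.
Area = ΔA/Δα = 148.069/0.76 = 194.8 m^2.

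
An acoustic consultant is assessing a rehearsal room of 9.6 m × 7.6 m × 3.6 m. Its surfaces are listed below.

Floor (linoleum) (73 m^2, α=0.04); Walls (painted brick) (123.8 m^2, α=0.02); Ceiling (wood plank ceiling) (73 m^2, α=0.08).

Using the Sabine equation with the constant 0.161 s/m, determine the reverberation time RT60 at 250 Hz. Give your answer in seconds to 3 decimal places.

Total absorption A = 73×0.04 + 123.8×0.02 + 73×0.08
  = 2.920 + 2.476 + 5.840 = 11.236 m^2 sabins.
Room volume: 262.656 m³.
Sabine: RT60 = 0.161 × 262.656 / 11.236 = 3.764 s.

3.764 sec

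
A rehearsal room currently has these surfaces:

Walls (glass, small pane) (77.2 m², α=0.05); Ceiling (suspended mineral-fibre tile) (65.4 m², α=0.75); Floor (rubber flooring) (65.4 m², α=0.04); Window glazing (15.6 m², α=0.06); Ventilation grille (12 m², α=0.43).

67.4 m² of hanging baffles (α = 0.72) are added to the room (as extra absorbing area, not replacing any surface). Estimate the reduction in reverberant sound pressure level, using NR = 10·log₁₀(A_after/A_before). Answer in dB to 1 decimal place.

2.5 dB

Total absorption A_before = 77.2*0.05 + 65.4*0.75 + 65.4*0.04 + 15.6*0.06 + 12*0.43
  = 3.860 + 49.050 + 2.616 + 0.936 + 5.160 = 61.622 m² sabins.
Treatment contributes 67.4·0.72 = 48.528 sabins.
A_after = 61.622 + 48.528 = 110.150 sabins.
NR = 10·log₁₀(110.150/61.622) = 2.5 dB.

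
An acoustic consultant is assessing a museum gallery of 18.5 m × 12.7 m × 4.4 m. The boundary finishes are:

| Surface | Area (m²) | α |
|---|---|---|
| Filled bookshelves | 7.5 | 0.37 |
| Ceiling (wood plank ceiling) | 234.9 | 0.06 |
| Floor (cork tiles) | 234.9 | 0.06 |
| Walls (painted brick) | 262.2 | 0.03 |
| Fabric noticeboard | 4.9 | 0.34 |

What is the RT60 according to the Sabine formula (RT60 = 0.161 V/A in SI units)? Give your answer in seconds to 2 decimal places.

Total absorption A = 7.5·0.37 + 234.9·0.06 + 234.9·0.06 + 262.2·0.03 + 4.9·0.34
  = 2.775 + 14.094 + 14.094 + 7.866 + 1.666 = 40.495 m² sabins.
V = 18.5·12.7·4.4 = 1033.78 m³.
Sabine: RT60 = 0.161 × 1033.78 / 40.495 = 4.11 s.

4.11 seconds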